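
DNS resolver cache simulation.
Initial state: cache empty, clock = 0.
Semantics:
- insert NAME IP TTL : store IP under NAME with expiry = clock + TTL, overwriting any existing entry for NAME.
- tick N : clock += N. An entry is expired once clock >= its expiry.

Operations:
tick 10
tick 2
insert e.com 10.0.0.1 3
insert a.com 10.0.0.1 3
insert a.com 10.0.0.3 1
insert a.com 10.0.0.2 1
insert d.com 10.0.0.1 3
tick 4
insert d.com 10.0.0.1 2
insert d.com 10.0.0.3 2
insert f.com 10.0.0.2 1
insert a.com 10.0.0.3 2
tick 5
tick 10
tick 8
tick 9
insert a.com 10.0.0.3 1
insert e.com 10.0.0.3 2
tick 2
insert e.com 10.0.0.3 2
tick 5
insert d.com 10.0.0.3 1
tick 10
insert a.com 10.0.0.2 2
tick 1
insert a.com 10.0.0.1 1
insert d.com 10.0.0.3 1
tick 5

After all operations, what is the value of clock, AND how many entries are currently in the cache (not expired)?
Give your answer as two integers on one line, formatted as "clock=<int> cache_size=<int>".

Answer: clock=71 cache_size=0

Derivation:
Op 1: tick 10 -> clock=10.
Op 2: tick 2 -> clock=12.
Op 3: insert e.com -> 10.0.0.1 (expiry=12+3=15). clock=12
Op 4: insert a.com -> 10.0.0.1 (expiry=12+3=15). clock=12
Op 5: insert a.com -> 10.0.0.3 (expiry=12+1=13). clock=12
Op 6: insert a.com -> 10.0.0.2 (expiry=12+1=13). clock=12
Op 7: insert d.com -> 10.0.0.1 (expiry=12+3=15). clock=12
Op 8: tick 4 -> clock=16. purged={a.com,d.com,e.com}
Op 9: insert d.com -> 10.0.0.1 (expiry=16+2=18). clock=16
Op 10: insert d.com -> 10.0.0.3 (expiry=16+2=18). clock=16
Op 11: insert f.com -> 10.0.0.2 (expiry=16+1=17). clock=16
Op 12: insert a.com -> 10.0.0.3 (expiry=16+2=18). clock=16
Op 13: tick 5 -> clock=21. purged={a.com,d.com,f.com}
Op 14: tick 10 -> clock=31.
Op 15: tick 8 -> clock=39.
Op 16: tick 9 -> clock=48.
Op 17: insert a.com -> 10.0.0.3 (expiry=48+1=49). clock=48
Op 18: insert e.com -> 10.0.0.3 (expiry=48+2=50). clock=48
Op 19: tick 2 -> clock=50. purged={a.com,e.com}
Op 20: insert e.com -> 10.0.0.3 (expiry=50+2=52). clock=50
Op 21: tick 5 -> clock=55. purged={e.com}
Op 22: insert d.com -> 10.0.0.3 (expiry=55+1=56). clock=55
Op 23: tick 10 -> clock=65. purged={d.com}
Op 24: insert a.com -> 10.0.0.2 (expiry=65+2=67). clock=65
Op 25: tick 1 -> clock=66.
Op 26: insert a.com -> 10.0.0.1 (expiry=66+1=67). clock=66
Op 27: insert d.com -> 10.0.0.3 (expiry=66+1=67). clock=66
Op 28: tick 5 -> clock=71. purged={a.com,d.com}
Final clock = 71
Final cache (unexpired): {} -> size=0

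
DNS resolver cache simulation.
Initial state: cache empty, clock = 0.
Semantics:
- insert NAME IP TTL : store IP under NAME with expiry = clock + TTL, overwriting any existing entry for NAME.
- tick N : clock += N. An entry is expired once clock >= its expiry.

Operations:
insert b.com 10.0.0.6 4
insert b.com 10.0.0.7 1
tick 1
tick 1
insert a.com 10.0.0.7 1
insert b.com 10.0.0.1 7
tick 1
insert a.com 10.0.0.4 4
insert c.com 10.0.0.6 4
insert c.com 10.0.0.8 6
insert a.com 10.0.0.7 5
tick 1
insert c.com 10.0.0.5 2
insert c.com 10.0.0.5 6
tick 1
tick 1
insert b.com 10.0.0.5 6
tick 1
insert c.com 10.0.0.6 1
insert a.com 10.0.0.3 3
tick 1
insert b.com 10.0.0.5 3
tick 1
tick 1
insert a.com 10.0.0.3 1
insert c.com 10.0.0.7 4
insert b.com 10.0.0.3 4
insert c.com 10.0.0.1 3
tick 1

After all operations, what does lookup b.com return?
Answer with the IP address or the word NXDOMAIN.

Op 1: insert b.com -> 10.0.0.6 (expiry=0+4=4). clock=0
Op 2: insert b.com -> 10.0.0.7 (expiry=0+1=1). clock=0
Op 3: tick 1 -> clock=1. purged={b.com}
Op 4: tick 1 -> clock=2.
Op 5: insert a.com -> 10.0.0.7 (expiry=2+1=3). clock=2
Op 6: insert b.com -> 10.0.0.1 (expiry=2+7=9). clock=2
Op 7: tick 1 -> clock=3. purged={a.com}
Op 8: insert a.com -> 10.0.0.4 (expiry=3+4=7). clock=3
Op 9: insert c.com -> 10.0.0.6 (expiry=3+4=7). clock=3
Op 10: insert c.com -> 10.0.0.8 (expiry=3+6=9). clock=3
Op 11: insert a.com -> 10.0.0.7 (expiry=3+5=8). clock=3
Op 12: tick 1 -> clock=4.
Op 13: insert c.com -> 10.0.0.5 (expiry=4+2=6). clock=4
Op 14: insert c.com -> 10.0.0.5 (expiry=4+6=10). clock=4
Op 15: tick 1 -> clock=5.
Op 16: tick 1 -> clock=6.
Op 17: insert b.com -> 10.0.0.5 (expiry=6+6=12). clock=6
Op 18: tick 1 -> clock=7.
Op 19: insert c.com -> 10.0.0.6 (expiry=7+1=8). clock=7
Op 20: insert a.com -> 10.0.0.3 (expiry=7+3=10). clock=7
Op 21: tick 1 -> clock=8. purged={c.com}
Op 22: insert b.com -> 10.0.0.5 (expiry=8+3=11). clock=8
Op 23: tick 1 -> clock=9.
Op 24: tick 1 -> clock=10. purged={a.com}
Op 25: insert a.com -> 10.0.0.3 (expiry=10+1=11). clock=10
Op 26: insert c.com -> 10.0.0.7 (expiry=10+4=14). clock=10
Op 27: insert b.com -> 10.0.0.3 (expiry=10+4=14). clock=10
Op 28: insert c.com -> 10.0.0.1 (expiry=10+3=13). clock=10
Op 29: tick 1 -> clock=11. purged={a.com}
lookup b.com: present, ip=10.0.0.3 expiry=14 > clock=11

Answer: 10.0.0.3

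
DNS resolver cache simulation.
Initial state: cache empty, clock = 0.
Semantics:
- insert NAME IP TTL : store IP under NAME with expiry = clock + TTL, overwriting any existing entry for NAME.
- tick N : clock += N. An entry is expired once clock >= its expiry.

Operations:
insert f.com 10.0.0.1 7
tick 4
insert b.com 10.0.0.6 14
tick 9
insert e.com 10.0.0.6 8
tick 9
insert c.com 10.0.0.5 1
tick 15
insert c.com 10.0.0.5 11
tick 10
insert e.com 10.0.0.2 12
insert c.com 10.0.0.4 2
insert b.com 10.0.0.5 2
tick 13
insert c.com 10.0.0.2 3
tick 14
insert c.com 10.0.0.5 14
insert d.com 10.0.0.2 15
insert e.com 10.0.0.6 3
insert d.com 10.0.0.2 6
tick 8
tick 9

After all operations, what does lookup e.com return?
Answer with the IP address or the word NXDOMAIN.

Answer: NXDOMAIN

Derivation:
Op 1: insert f.com -> 10.0.0.1 (expiry=0+7=7). clock=0
Op 2: tick 4 -> clock=4.
Op 3: insert b.com -> 10.0.0.6 (expiry=4+14=18). clock=4
Op 4: tick 9 -> clock=13. purged={f.com}
Op 5: insert e.com -> 10.0.0.6 (expiry=13+8=21). clock=13
Op 6: tick 9 -> clock=22. purged={b.com,e.com}
Op 7: insert c.com -> 10.0.0.5 (expiry=22+1=23). clock=22
Op 8: tick 15 -> clock=37. purged={c.com}
Op 9: insert c.com -> 10.0.0.5 (expiry=37+11=48). clock=37
Op 10: tick 10 -> clock=47.
Op 11: insert e.com -> 10.0.0.2 (expiry=47+12=59). clock=47
Op 12: insert c.com -> 10.0.0.4 (expiry=47+2=49). clock=47
Op 13: insert b.com -> 10.0.0.5 (expiry=47+2=49). clock=47
Op 14: tick 13 -> clock=60. purged={b.com,c.com,e.com}
Op 15: insert c.com -> 10.0.0.2 (expiry=60+3=63). clock=60
Op 16: tick 14 -> clock=74. purged={c.com}
Op 17: insert c.com -> 10.0.0.5 (expiry=74+14=88). clock=74
Op 18: insert d.com -> 10.0.0.2 (expiry=74+15=89). clock=74
Op 19: insert e.com -> 10.0.0.6 (expiry=74+3=77). clock=74
Op 20: insert d.com -> 10.0.0.2 (expiry=74+6=80). clock=74
Op 21: tick 8 -> clock=82. purged={d.com,e.com}
Op 22: tick 9 -> clock=91. purged={c.com}
lookup e.com: not in cache (expired or never inserted)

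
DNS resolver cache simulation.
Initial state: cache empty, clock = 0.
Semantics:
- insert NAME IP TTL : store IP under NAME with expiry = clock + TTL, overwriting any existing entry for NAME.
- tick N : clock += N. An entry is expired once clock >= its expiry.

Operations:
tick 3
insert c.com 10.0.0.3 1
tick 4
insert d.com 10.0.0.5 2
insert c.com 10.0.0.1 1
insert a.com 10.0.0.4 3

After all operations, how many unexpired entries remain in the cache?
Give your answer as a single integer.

Op 1: tick 3 -> clock=3.
Op 2: insert c.com -> 10.0.0.3 (expiry=3+1=4). clock=3
Op 3: tick 4 -> clock=7. purged={c.com}
Op 4: insert d.com -> 10.0.0.5 (expiry=7+2=9). clock=7
Op 5: insert c.com -> 10.0.0.1 (expiry=7+1=8). clock=7
Op 6: insert a.com -> 10.0.0.4 (expiry=7+3=10). clock=7
Final cache (unexpired): {a.com,c.com,d.com} -> size=3

Answer: 3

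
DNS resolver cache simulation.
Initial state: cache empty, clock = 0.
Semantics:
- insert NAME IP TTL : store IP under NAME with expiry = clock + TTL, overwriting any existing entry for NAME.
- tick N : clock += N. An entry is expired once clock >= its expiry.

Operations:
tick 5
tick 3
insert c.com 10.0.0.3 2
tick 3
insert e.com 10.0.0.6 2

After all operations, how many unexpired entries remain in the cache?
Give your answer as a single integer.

Answer: 1

Derivation:
Op 1: tick 5 -> clock=5.
Op 2: tick 3 -> clock=8.
Op 3: insert c.com -> 10.0.0.3 (expiry=8+2=10). clock=8
Op 4: tick 3 -> clock=11. purged={c.com}
Op 5: insert e.com -> 10.0.0.6 (expiry=11+2=13). clock=11
Final cache (unexpired): {e.com} -> size=1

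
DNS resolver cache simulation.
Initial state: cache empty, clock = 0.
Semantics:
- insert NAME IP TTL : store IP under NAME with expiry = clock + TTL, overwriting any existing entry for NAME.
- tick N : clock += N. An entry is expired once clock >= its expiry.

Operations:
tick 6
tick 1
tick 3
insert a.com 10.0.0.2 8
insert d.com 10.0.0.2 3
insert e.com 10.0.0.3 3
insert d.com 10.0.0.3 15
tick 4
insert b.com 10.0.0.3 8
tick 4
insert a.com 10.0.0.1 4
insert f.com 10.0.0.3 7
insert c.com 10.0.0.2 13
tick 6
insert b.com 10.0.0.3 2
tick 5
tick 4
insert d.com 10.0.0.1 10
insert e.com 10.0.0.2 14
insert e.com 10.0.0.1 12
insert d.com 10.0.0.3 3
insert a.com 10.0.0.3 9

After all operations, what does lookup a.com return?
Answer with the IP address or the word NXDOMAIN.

Op 1: tick 6 -> clock=6.
Op 2: tick 1 -> clock=7.
Op 3: tick 3 -> clock=10.
Op 4: insert a.com -> 10.0.0.2 (expiry=10+8=18). clock=10
Op 5: insert d.com -> 10.0.0.2 (expiry=10+3=13). clock=10
Op 6: insert e.com -> 10.0.0.3 (expiry=10+3=13). clock=10
Op 7: insert d.com -> 10.0.0.3 (expiry=10+15=25). clock=10
Op 8: tick 4 -> clock=14. purged={e.com}
Op 9: insert b.com -> 10.0.0.3 (expiry=14+8=22). clock=14
Op 10: tick 4 -> clock=18. purged={a.com}
Op 11: insert a.com -> 10.0.0.1 (expiry=18+4=22). clock=18
Op 12: insert f.com -> 10.0.0.3 (expiry=18+7=25). clock=18
Op 13: insert c.com -> 10.0.0.2 (expiry=18+13=31). clock=18
Op 14: tick 6 -> clock=24. purged={a.com,b.com}
Op 15: insert b.com -> 10.0.0.3 (expiry=24+2=26). clock=24
Op 16: tick 5 -> clock=29. purged={b.com,d.com,f.com}
Op 17: tick 4 -> clock=33. purged={c.com}
Op 18: insert d.com -> 10.0.0.1 (expiry=33+10=43). clock=33
Op 19: insert e.com -> 10.0.0.2 (expiry=33+14=47). clock=33
Op 20: insert e.com -> 10.0.0.1 (expiry=33+12=45). clock=33
Op 21: insert d.com -> 10.0.0.3 (expiry=33+3=36). clock=33
Op 22: insert a.com -> 10.0.0.3 (expiry=33+9=42). clock=33
lookup a.com: present, ip=10.0.0.3 expiry=42 > clock=33

Answer: 10.0.0.3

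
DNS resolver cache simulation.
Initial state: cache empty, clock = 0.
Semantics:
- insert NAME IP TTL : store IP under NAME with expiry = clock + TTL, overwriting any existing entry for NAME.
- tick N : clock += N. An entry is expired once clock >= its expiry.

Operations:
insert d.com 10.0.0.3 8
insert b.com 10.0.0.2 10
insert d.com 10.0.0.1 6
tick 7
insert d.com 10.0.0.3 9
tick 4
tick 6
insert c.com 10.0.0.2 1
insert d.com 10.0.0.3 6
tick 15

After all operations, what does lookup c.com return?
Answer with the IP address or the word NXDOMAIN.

Answer: NXDOMAIN

Derivation:
Op 1: insert d.com -> 10.0.0.3 (expiry=0+8=8). clock=0
Op 2: insert b.com -> 10.0.0.2 (expiry=0+10=10). clock=0
Op 3: insert d.com -> 10.0.0.1 (expiry=0+6=6). clock=0
Op 4: tick 7 -> clock=7. purged={d.com}
Op 5: insert d.com -> 10.0.0.3 (expiry=7+9=16). clock=7
Op 6: tick 4 -> clock=11. purged={b.com}
Op 7: tick 6 -> clock=17. purged={d.com}
Op 8: insert c.com -> 10.0.0.2 (expiry=17+1=18). clock=17
Op 9: insert d.com -> 10.0.0.3 (expiry=17+6=23). clock=17
Op 10: tick 15 -> clock=32. purged={c.com,d.com}
lookup c.com: not in cache (expired or never inserted)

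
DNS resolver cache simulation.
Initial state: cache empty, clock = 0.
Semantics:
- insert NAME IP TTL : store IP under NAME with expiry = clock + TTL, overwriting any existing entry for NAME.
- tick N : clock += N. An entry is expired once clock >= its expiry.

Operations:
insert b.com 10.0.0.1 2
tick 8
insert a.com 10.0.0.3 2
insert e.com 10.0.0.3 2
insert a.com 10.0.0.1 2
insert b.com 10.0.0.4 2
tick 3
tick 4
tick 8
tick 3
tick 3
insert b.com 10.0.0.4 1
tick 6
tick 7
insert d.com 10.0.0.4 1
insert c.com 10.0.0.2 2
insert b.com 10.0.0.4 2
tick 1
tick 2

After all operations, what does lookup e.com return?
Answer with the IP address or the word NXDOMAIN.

Op 1: insert b.com -> 10.0.0.1 (expiry=0+2=2). clock=0
Op 2: tick 8 -> clock=8. purged={b.com}
Op 3: insert a.com -> 10.0.0.3 (expiry=8+2=10). clock=8
Op 4: insert e.com -> 10.0.0.3 (expiry=8+2=10). clock=8
Op 5: insert a.com -> 10.0.0.1 (expiry=8+2=10). clock=8
Op 6: insert b.com -> 10.0.0.4 (expiry=8+2=10). clock=8
Op 7: tick 3 -> clock=11. purged={a.com,b.com,e.com}
Op 8: tick 4 -> clock=15.
Op 9: tick 8 -> clock=23.
Op 10: tick 3 -> clock=26.
Op 11: tick 3 -> clock=29.
Op 12: insert b.com -> 10.0.0.4 (expiry=29+1=30). clock=29
Op 13: tick 6 -> clock=35. purged={b.com}
Op 14: tick 7 -> clock=42.
Op 15: insert d.com -> 10.0.0.4 (expiry=42+1=43). clock=42
Op 16: insert c.com -> 10.0.0.2 (expiry=42+2=44). clock=42
Op 17: insert b.com -> 10.0.0.4 (expiry=42+2=44). clock=42
Op 18: tick 1 -> clock=43. purged={d.com}
Op 19: tick 2 -> clock=45. purged={b.com,c.com}
lookup e.com: not in cache (expired or never inserted)

Answer: NXDOMAIN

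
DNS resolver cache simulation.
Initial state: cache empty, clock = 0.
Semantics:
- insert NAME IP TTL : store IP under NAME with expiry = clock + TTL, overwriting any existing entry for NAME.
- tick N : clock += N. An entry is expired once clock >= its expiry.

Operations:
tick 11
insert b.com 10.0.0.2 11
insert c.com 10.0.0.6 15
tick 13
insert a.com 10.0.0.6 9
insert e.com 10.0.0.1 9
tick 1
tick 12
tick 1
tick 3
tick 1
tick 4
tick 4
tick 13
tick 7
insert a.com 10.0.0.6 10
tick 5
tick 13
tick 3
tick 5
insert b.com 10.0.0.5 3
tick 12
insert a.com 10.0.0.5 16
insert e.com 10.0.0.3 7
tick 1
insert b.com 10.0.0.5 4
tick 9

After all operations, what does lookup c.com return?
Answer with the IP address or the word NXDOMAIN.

Op 1: tick 11 -> clock=11.
Op 2: insert b.com -> 10.0.0.2 (expiry=11+11=22). clock=11
Op 3: insert c.com -> 10.0.0.6 (expiry=11+15=26). clock=11
Op 4: tick 13 -> clock=24. purged={b.com}
Op 5: insert a.com -> 10.0.0.6 (expiry=24+9=33). clock=24
Op 6: insert e.com -> 10.0.0.1 (expiry=24+9=33). clock=24
Op 7: tick 1 -> clock=25.
Op 8: tick 12 -> clock=37. purged={a.com,c.com,e.com}
Op 9: tick 1 -> clock=38.
Op 10: tick 3 -> clock=41.
Op 11: tick 1 -> clock=42.
Op 12: tick 4 -> clock=46.
Op 13: tick 4 -> clock=50.
Op 14: tick 13 -> clock=63.
Op 15: tick 7 -> clock=70.
Op 16: insert a.com -> 10.0.0.6 (expiry=70+10=80). clock=70
Op 17: tick 5 -> clock=75.
Op 18: tick 13 -> clock=88. purged={a.com}
Op 19: tick 3 -> clock=91.
Op 20: tick 5 -> clock=96.
Op 21: insert b.com -> 10.0.0.5 (expiry=96+3=99). clock=96
Op 22: tick 12 -> clock=108. purged={b.com}
Op 23: insert a.com -> 10.0.0.5 (expiry=108+16=124). clock=108
Op 24: insert e.com -> 10.0.0.3 (expiry=108+7=115). clock=108
Op 25: tick 1 -> clock=109.
Op 26: insert b.com -> 10.0.0.5 (expiry=109+4=113). clock=109
Op 27: tick 9 -> clock=118. purged={b.com,e.com}
lookup c.com: not in cache (expired or never inserted)

Answer: NXDOMAIN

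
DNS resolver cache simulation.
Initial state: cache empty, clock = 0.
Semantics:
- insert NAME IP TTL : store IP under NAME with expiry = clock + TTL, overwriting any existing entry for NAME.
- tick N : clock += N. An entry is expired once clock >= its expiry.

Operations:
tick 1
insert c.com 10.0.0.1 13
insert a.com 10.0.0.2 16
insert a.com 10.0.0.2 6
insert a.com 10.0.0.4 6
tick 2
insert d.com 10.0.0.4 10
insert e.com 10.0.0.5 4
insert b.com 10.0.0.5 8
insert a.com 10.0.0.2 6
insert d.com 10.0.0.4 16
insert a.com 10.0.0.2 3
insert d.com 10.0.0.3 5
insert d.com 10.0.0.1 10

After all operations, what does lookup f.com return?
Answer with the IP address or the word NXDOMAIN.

Answer: NXDOMAIN

Derivation:
Op 1: tick 1 -> clock=1.
Op 2: insert c.com -> 10.0.0.1 (expiry=1+13=14). clock=1
Op 3: insert a.com -> 10.0.0.2 (expiry=1+16=17). clock=1
Op 4: insert a.com -> 10.0.0.2 (expiry=1+6=7). clock=1
Op 5: insert a.com -> 10.0.0.4 (expiry=1+6=7). clock=1
Op 6: tick 2 -> clock=3.
Op 7: insert d.com -> 10.0.0.4 (expiry=3+10=13). clock=3
Op 8: insert e.com -> 10.0.0.5 (expiry=3+4=7). clock=3
Op 9: insert b.com -> 10.0.0.5 (expiry=3+8=11). clock=3
Op 10: insert a.com -> 10.0.0.2 (expiry=3+6=9). clock=3
Op 11: insert d.com -> 10.0.0.4 (expiry=3+16=19). clock=3
Op 12: insert a.com -> 10.0.0.2 (expiry=3+3=6). clock=3
Op 13: insert d.com -> 10.0.0.3 (expiry=3+5=8). clock=3
Op 14: insert d.com -> 10.0.0.1 (expiry=3+10=13). clock=3
lookup f.com: not in cache (expired or never inserted)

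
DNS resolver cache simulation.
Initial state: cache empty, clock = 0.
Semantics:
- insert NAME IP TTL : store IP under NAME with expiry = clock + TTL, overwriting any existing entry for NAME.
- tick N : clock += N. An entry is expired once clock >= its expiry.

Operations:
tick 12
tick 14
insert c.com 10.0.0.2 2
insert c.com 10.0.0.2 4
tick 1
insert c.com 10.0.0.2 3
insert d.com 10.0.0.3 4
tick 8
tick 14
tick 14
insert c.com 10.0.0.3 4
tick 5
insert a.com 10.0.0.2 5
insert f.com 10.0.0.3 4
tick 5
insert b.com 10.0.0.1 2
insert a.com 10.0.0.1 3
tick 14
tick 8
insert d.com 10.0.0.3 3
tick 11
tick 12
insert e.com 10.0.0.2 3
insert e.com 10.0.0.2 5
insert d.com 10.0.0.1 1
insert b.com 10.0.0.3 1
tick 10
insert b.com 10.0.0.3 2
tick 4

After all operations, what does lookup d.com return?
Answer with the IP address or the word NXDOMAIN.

Answer: NXDOMAIN

Derivation:
Op 1: tick 12 -> clock=12.
Op 2: tick 14 -> clock=26.
Op 3: insert c.com -> 10.0.0.2 (expiry=26+2=28). clock=26
Op 4: insert c.com -> 10.0.0.2 (expiry=26+4=30). clock=26
Op 5: tick 1 -> clock=27.
Op 6: insert c.com -> 10.0.0.2 (expiry=27+3=30). clock=27
Op 7: insert d.com -> 10.0.0.3 (expiry=27+4=31). clock=27
Op 8: tick 8 -> clock=35. purged={c.com,d.com}
Op 9: tick 14 -> clock=49.
Op 10: tick 14 -> clock=63.
Op 11: insert c.com -> 10.0.0.3 (expiry=63+4=67). clock=63
Op 12: tick 5 -> clock=68. purged={c.com}
Op 13: insert a.com -> 10.0.0.2 (expiry=68+5=73). clock=68
Op 14: insert f.com -> 10.0.0.3 (expiry=68+4=72). clock=68
Op 15: tick 5 -> clock=73. purged={a.com,f.com}
Op 16: insert b.com -> 10.0.0.1 (expiry=73+2=75). clock=73
Op 17: insert a.com -> 10.0.0.1 (expiry=73+3=76). clock=73
Op 18: tick 14 -> clock=87. purged={a.com,b.com}
Op 19: tick 8 -> clock=95.
Op 20: insert d.com -> 10.0.0.3 (expiry=95+3=98). clock=95
Op 21: tick 11 -> clock=106. purged={d.com}
Op 22: tick 12 -> clock=118.
Op 23: insert e.com -> 10.0.0.2 (expiry=118+3=121). clock=118
Op 24: insert e.com -> 10.0.0.2 (expiry=118+5=123). clock=118
Op 25: insert d.com -> 10.0.0.1 (expiry=118+1=119). clock=118
Op 26: insert b.com -> 10.0.0.3 (expiry=118+1=119). clock=118
Op 27: tick 10 -> clock=128. purged={b.com,d.com,e.com}
Op 28: insert b.com -> 10.0.0.3 (expiry=128+2=130). clock=128
Op 29: tick 4 -> clock=132. purged={b.com}
lookup d.com: not in cache (expired or never inserted)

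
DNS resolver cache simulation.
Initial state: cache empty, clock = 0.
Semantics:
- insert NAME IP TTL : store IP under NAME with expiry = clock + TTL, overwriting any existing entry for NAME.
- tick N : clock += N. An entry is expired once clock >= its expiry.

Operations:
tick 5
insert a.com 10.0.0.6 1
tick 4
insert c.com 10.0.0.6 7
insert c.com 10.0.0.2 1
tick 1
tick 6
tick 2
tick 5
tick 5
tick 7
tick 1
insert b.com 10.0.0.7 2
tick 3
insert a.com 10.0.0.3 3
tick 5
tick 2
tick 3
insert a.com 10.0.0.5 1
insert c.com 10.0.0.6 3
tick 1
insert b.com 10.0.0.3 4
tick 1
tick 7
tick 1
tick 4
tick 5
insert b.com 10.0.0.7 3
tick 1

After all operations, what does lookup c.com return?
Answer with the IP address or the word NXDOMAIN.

Op 1: tick 5 -> clock=5.
Op 2: insert a.com -> 10.0.0.6 (expiry=5+1=6). clock=5
Op 3: tick 4 -> clock=9. purged={a.com}
Op 4: insert c.com -> 10.0.0.6 (expiry=9+7=16). clock=9
Op 5: insert c.com -> 10.0.0.2 (expiry=9+1=10). clock=9
Op 6: tick 1 -> clock=10. purged={c.com}
Op 7: tick 6 -> clock=16.
Op 8: tick 2 -> clock=18.
Op 9: tick 5 -> clock=23.
Op 10: tick 5 -> clock=28.
Op 11: tick 7 -> clock=35.
Op 12: tick 1 -> clock=36.
Op 13: insert b.com -> 10.0.0.7 (expiry=36+2=38). clock=36
Op 14: tick 3 -> clock=39. purged={b.com}
Op 15: insert a.com -> 10.0.0.3 (expiry=39+3=42). clock=39
Op 16: tick 5 -> clock=44. purged={a.com}
Op 17: tick 2 -> clock=46.
Op 18: tick 3 -> clock=49.
Op 19: insert a.com -> 10.0.0.5 (expiry=49+1=50). clock=49
Op 20: insert c.com -> 10.0.0.6 (expiry=49+3=52). clock=49
Op 21: tick 1 -> clock=50. purged={a.com}
Op 22: insert b.com -> 10.0.0.3 (expiry=50+4=54). clock=50
Op 23: tick 1 -> clock=51.
Op 24: tick 7 -> clock=58. purged={b.com,c.com}
Op 25: tick 1 -> clock=59.
Op 26: tick 4 -> clock=63.
Op 27: tick 5 -> clock=68.
Op 28: insert b.com -> 10.0.0.7 (expiry=68+3=71). clock=68
Op 29: tick 1 -> clock=69.
lookup c.com: not in cache (expired or never inserted)

Answer: NXDOMAIN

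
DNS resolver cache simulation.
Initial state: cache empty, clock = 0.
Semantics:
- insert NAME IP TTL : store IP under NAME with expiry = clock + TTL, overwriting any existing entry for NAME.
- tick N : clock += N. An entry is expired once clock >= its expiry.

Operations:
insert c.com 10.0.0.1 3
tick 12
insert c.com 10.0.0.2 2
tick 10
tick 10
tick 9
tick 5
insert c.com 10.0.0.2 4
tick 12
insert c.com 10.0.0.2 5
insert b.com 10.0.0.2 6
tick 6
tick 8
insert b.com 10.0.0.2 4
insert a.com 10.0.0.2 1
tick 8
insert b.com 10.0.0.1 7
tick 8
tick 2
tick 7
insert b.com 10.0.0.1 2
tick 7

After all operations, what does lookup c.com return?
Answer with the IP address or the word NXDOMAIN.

Op 1: insert c.com -> 10.0.0.1 (expiry=0+3=3). clock=0
Op 2: tick 12 -> clock=12. purged={c.com}
Op 3: insert c.com -> 10.0.0.2 (expiry=12+2=14). clock=12
Op 4: tick 10 -> clock=22. purged={c.com}
Op 5: tick 10 -> clock=32.
Op 6: tick 9 -> clock=41.
Op 7: tick 5 -> clock=46.
Op 8: insert c.com -> 10.0.0.2 (expiry=46+4=50). clock=46
Op 9: tick 12 -> clock=58. purged={c.com}
Op 10: insert c.com -> 10.0.0.2 (expiry=58+5=63). clock=58
Op 11: insert b.com -> 10.0.0.2 (expiry=58+6=64). clock=58
Op 12: tick 6 -> clock=64. purged={b.com,c.com}
Op 13: tick 8 -> clock=72.
Op 14: insert b.com -> 10.0.0.2 (expiry=72+4=76). clock=72
Op 15: insert a.com -> 10.0.0.2 (expiry=72+1=73). clock=72
Op 16: tick 8 -> clock=80. purged={a.com,b.com}
Op 17: insert b.com -> 10.0.0.1 (expiry=80+7=87). clock=80
Op 18: tick 8 -> clock=88. purged={b.com}
Op 19: tick 2 -> clock=90.
Op 20: tick 7 -> clock=97.
Op 21: insert b.com -> 10.0.0.1 (expiry=97+2=99). clock=97
Op 22: tick 7 -> clock=104. purged={b.com}
lookup c.com: not in cache (expired or never inserted)

Answer: NXDOMAIN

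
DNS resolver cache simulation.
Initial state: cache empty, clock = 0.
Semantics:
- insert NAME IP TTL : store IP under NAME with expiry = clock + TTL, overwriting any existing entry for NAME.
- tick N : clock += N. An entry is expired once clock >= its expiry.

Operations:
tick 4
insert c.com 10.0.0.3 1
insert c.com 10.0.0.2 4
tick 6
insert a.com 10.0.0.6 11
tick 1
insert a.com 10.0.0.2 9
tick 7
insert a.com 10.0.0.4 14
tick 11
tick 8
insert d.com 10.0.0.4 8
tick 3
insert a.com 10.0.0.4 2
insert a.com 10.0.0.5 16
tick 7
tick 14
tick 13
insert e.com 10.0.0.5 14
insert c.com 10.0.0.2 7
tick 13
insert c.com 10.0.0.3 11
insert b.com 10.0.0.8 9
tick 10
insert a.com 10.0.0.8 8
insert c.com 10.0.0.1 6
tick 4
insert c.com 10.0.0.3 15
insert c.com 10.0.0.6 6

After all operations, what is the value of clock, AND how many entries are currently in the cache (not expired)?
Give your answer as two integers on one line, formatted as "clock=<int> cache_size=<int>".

Op 1: tick 4 -> clock=4.
Op 2: insert c.com -> 10.0.0.3 (expiry=4+1=5). clock=4
Op 3: insert c.com -> 10.0.0.2 (expiry=4+4=8). clock=4
Op 4: tick 6 -> clock=10. purged={c.com}
Op 5: insert a.com -> 10.0.0.6 (expiry=10+11=21). clock=10
Op 6: tick 1 -> clock=11.
Op 7: insert a.com -> 10.0.0.2 (expiry=11+9=20). clock=11
Op 8: tick 7 -> clock=18.
Op 9: insert a.com -> 10.0.0.4 (expiry=18+14=32). clock=18
Op 10: tick 11 -> clock=29.
Op 11: tick 8 -> clock=37. purged={a.com}
Op 12: insert d.com -> 10.0.0.4 (expiry=37+8=45). clock=37
Op 13: tick 3 -> clock=40.
Op 14: insert a.com -> 10.0.0.4 (expiry=40+2=42). clock=40
Op 15: insert a.com -> 10.0.0.5 (expiry=40+16=56). clock=40
Op 16: tick 7 -> clock=47. purged={d.com}
Op 17: tick 14 -> clock=61. purged={a.com}
Op 18: tick 13 -> clock=74.
Op 19: insert e.com -> 10.0.0.5 (expiry=74+14=88). clock=74
Op 20: insert c.com -> 10.0.0.2 (expiry=74+7=81). clock=74
Op 21: tick 13 -> clock=87. purged={c.com}
Op 22: insert c.com -> 10.0.0.3 (expiry=87+11=98). clock=87
Op 23: insert b.com -> 10.0.0.8 (expiry=87+9=96). clock=87
Op 24: tick 10 -> clock=97. purged={b.com,e.com}
Op 25: insert a.com -> 10.0.0.8 (expiry=97+8=105). clock=97
Op 26: insert c.com -> 10.0.0.1 (expiry=97+6=103). clock=97
Op 27: tick 4 -> clock=101.
Op 28: insert c.com -> 10.0.0.3 (expiry=101+15=116). clock=101
Op 29: insert c.com -> 10.0.0.6 (expiry=101+6=107). clock=101
Final clock = 101
Final cache (unexpired): {a.com,c.com} -> size=2

Answer: clock=101 cache_size=2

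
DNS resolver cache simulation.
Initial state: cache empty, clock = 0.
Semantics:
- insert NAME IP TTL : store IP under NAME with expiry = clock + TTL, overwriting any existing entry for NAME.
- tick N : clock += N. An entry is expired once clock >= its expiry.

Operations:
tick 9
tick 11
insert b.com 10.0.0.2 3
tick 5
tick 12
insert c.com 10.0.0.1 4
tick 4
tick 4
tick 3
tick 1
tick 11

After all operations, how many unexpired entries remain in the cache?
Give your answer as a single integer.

Answer: 0

Derivation:
Op 1: tick 9 -> clock=9.
Op 2: tick 11 -> clock=20.
Op 3: insert b.com -> 10.0.0.2 (expiry=20+3=23). clock=20
Op 4: tick 5 -> clock=25. purged={b.com}
Op 5: tick 12 -> clock=37.
Op 6: insert c.com -> 10.0.0.1 (expiry=37+4=41). clock=37
Op 7: tick 4 -> clock=41. purged={c.com}
Op 8: tick 4 -> clock=45.
Op 9: tick 3 -> clock=48.
Op 10: tick 1 -> clock=49.
Op 11: tick 11 -> clock=60.
Final cache (unexpired): {} -> size=0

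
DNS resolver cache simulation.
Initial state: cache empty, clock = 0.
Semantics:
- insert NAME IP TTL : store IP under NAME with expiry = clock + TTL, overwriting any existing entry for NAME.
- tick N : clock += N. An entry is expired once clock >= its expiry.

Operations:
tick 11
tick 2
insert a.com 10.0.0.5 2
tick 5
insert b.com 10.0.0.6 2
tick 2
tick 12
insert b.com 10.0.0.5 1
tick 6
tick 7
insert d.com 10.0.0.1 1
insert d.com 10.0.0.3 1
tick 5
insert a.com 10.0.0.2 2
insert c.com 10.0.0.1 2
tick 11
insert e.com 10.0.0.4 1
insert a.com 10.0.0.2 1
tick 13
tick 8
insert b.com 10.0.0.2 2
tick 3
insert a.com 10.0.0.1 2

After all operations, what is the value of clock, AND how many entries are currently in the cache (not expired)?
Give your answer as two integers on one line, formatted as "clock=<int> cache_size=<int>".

Answer: clock=85 cache_size=1

Derivation:
Op 1: tick 11 -> clock=11.
Op 2: tick 2 -> clock=13.
Op 3: insert a.com -> 10.0.0.5 (expiry=13+2=15). clock=13
Op 4: tick 5 -> clock=18. purged={a.com}
Op 5: insert b.com -> 10.0.0.6 (expiry=18+2=20). clock=18
Op 6: tick 2 -> clock=20. purged={b.com}
Op 7: tick 12 -> clock=32.
Op 8: insert b.com -> 10.0.0.5 (expiry=32+1=33). clock=32
Op 9: tick 6 -> clock=38. purged={b.com}
Op 10: tick 7 -> clock=45.
Op 11: insert d.com -> 10.0.0.1 (expiry=45+1=46). clock=45
Op 12: insert d.com -> 10.0.0.3 (expiry=45+1=46). clock=45
Op 13: tick 5 -> clock=50. purged={d.com}
Op 14: insert a.com -> 10.0.0.2 (expiry=50+2=52). clock=50
Op 15: insert c.com -> 10.0.0.1 (expiry=50+2=52). clock=50
Op 16: tick 11 -> clock=61. purged={a.com,c.com}
Op 17: insert e.com -> 10.0.0.4 (expiry=61+1=62). clock=61
Op 18: insert a.com -> 10.0.0.2 (expiry=61+1=62). clock=61
Op 19: tick 13 -> clock=74. purged={a.com,e.com}
Op 20: tick 8 -> clock=82.
Op 21: insert b.com -> 10.0.0.2 (expiry=82+2=84). clock=82
Op 22: tick 3 -> clock=85. purged={b.com}
Op 23: insert a.com -> 10.0.0.1 (expiry=85+2=87). clock=85
Final clock = 85
Final cache (unexpired): {a.com} -> size=1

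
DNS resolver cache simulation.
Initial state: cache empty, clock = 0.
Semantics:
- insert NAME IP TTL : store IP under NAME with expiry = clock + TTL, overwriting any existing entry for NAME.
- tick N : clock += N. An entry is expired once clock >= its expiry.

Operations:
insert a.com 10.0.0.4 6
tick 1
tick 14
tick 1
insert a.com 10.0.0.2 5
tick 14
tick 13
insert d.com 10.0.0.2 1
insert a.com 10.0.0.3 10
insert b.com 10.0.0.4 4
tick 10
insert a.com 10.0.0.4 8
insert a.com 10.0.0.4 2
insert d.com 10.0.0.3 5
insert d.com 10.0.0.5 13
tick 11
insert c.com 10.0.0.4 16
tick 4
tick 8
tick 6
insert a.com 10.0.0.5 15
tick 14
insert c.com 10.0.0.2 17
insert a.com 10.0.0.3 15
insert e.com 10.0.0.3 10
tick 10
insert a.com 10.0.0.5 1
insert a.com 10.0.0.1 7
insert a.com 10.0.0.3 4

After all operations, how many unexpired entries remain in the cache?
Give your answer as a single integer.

Answer: 2

Derivation:
Op 1: insert a.com -> 10.0.0.4 (expiry=0+6=6). clock=0
Op 2: tick 1 -> clock=1.
Op 3: tick 14 -> clock=15. purged={a.com}
Op 4: tick 1 -> clock=16.
Op 5: insert a.com -> 10.0.0.2 (expiry=16+5=21). clock=16
Op 6: tick 14 -> clock=30. purged={a.com}
Op 7: tick 13 -> clock=43.
Op 8: insert d.com -> 10.0.0.2 (expiry=43+1=44). clock=43
Op 9: insert a.com -> 10.0.0.3 (expiry=43+10=53). clock=43
Op 10: insert b.com -> 10.0.0.4 (expiry=43+4=47). clock=43
Op 11: tick 10 -> clock=53. purged={a.com,b.com,d.com}
Op 12: insert a.com -> 10.0.0.4 (expiry=53+8=61). clock=53
Op 13: insert a.com -> 10.0.0.4 (expiry=53+2=55). clock=53
Op 14: insert d.com -> 10.0.0.3 (expiry=53+5=58). clock=53
Op 15: insert d.com -> 10.0.0.5 (expiry=53+13=66). clock=53
Op 16: tick 11 -> clock=64. purged={a.com}
Op 17: insert c.com -> 10.0.0.4 (expiry=64+16=80). clock=64
Op 18: tick 4 -> clock=68. purged={d.com}
Op 19: tick 8 -> clock=76.
Op 20: tick 6 -> clock=82. purged={c.com}
Op 21: insert a.com -> 10.0.0.5 (expiry=82+15=97). clock=82
Op 22: tick 14 -> clock=96.
Op 23: insert c.com -> 10.0.0.2 (expiry=96+17=113). clock=96
Op 24: insert a.com -> 10.0.0.3 (expiry=96+15=111). clock=96
Op 25: insert e.com -> 10.0.0.3 (expiry=96+10=106). clock=96
Op 26: tick 10 -> clock=106. purged={e.com}
Op 27: insert a.com -> 10.0.0.5 (expiry=106+1=107). clock=106
Op 28: insert a.com -> 10.0.0.1 (expiry=106+7=113). clock=106
Op 29: insert a.com -> 10.0.0.3 (expiry=106+4=110). clock=106
Final cache (unexpired): {a.com,c.com} -> size=2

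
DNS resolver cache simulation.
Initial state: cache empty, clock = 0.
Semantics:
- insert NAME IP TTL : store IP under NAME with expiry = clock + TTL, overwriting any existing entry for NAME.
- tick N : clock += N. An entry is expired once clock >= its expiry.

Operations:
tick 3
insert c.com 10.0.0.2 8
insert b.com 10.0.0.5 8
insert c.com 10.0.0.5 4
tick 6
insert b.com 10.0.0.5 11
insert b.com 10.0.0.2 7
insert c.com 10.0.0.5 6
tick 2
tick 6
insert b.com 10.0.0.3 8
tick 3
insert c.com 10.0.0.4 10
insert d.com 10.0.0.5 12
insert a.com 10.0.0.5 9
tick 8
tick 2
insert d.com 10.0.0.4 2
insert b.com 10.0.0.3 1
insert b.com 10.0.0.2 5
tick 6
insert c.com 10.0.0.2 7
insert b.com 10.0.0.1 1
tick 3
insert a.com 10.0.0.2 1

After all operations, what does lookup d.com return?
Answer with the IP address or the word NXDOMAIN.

Answer: NXDOMAIN

Derivation:
Op 1: tick 3 -> clock=3.
Op 2: insert c.com -> 10.0.0.2 (expiry=3+8=11). clock=3
Op 3: insert b.com -> 10.0.0.5 (expiry=3+8=11). clock=3
Op 4: insert c.com -> 10.0.0.5 (expiry=3+4=7). clock=3
Op 5: tick 6 -> clock=9. purged={c.com}
Op 6: insert b.com -> 10.0.0.5 (expiry=9+11=20). clock=9
Op 7: insert b.com -> 10.0.0.2 (expiry=9+7=16). clock=9
Op 8: insert c.com -> 10.0.0.5 (expiry=9+6=15). clock=9
Op 9: tick 2 -> clock=11.
Op 10: tick 6 -> clock=17. purged={b.com,c.com}
Op 11: insert b.com -> 10.0.0.3 (expiry=17+8=25). clock=17
Op 12: tick 3 -> clock=20.
Op 13: insert c.com -> 10.0.0.4 (expiry=20+10=30). clock=20
Op 14: insert d.com -> 10.0.0.5 (expiry=20+12=32). clock=20
Op 15: insert a.com -> 10.0.0.5 (expiry=20+9=29). clock=20
Op 16: tick 8 -> clock=28. purged={b.com}
Op 17: tick 2 -> clock=30. purged={a.com,c.com}
Op 18: insert d.com -> 10.0.0.4 (expiry=30+2=32). clock=30
Op 19: insert b.com -> 10.0.0.3 (expiry=30+1=31). clock=30
Op 20: insert b.com -> 10.0.0.2 (expiry=30+5=35). clock=30
Op 21: tick 6 -> clock=36. purged={b.com,d.com}
Op 22: insert c.com -> 10.0.0.2 (expiry=36+7=43). clock=36
Op 23: insert b.com -> 10.0.0.1 (expiry=36+1=37). clock=36
Op 24: tick 3 -> clock=39. purged={b.com}
Op 25: insert a.com -> 10.0.0.2 (expiry=39+1=40). clock=39
lookup d.com: not in cache (expired or never inserted)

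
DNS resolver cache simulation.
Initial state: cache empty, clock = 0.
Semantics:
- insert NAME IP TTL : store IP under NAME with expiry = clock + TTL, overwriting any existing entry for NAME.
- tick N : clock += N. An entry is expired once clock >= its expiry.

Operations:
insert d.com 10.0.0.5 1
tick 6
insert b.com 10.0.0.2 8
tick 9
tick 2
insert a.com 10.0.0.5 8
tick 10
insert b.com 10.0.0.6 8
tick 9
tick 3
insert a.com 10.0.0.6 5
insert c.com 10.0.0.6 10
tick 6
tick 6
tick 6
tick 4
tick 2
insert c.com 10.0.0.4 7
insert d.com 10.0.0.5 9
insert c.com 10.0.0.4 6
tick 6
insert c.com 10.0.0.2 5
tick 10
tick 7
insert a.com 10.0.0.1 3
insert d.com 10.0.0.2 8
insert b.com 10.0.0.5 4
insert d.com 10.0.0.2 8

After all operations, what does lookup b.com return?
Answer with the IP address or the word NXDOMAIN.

Op 1: insert d.com -> 10.0.0.5 (expiry=0+1=1). clock=0
Op 2: tick 6 -> clock=6. purged={d.com}
Op 3: insert b.com -> 10.0.0.2 (expiry=6+8=14). clock=6
Op 4: tick 9 -> clock=15. purged={b.com}
Op 5: tick 2 -> clock=17.
Op 6: insert a.com -> 10.0.0.5 (expiry=17+8=25). clock=17
Op 7: tick 10 -> clock=27. purged={a.com}
Op 8: insert b.com -> 10.0.0.6 (expiry=27+8=35). clock=27
Op 9: tick 9 -> clock=36. purged={b.com}
Op 10: tick 3 -> clock=39.
Op 11: insert a.com -> 10.0.0.6 (expiry=39+5=44). clock=39
Op 12: insert c.com -> 10.0.0.6 (expiry=39+10=49). clock=39
Op 13: tick 6 -> clock=45. purged={a.com}
Op 14: tick 6 -> clock=51. purged={c.com}
Op 15: tick 6 -> clock=57.
Op 16: tick 4 -> clock=61.
Op 17: tick 2 -> clock=63.
Op 18: insert c.com -> 10.0.0.4 (expiry=63+7=70). clock=63
Op 19: insert d.com -> 10.0.0.5 (expiry=63+9=72). clock=63
Op 20: insert c.com -> 10.0.0.4 (expiry=63+6=69). clock=63
Op 21: tick 6 -> clock=69. purged={c.com}
Op 22: insert c.com -> 10.0.0.2 (expiry=69+5=74). clock=69
Op 23: tick 10 -> clock=79. purged={c.com,d.com}
Op 24: tick 7 -> clock=86.
Op 25: insert a.com -> 10.0.0.1 (expiry=86+3=89). clock=86
Op 26: insert d.com -> 10.0.0.2 (expiry=86+8=94). clock=86
Op 27: insert b.com -> 10.0.0.5 (expiry=86+4=90). clock=86
Op 28: insert d.com -> 10.0.0.2 (expiry=86+8=94). clock=86
lookup b.com: present, ip=10.0.0.5 expiry=90 > clock=86

Answer: 10.0.0.5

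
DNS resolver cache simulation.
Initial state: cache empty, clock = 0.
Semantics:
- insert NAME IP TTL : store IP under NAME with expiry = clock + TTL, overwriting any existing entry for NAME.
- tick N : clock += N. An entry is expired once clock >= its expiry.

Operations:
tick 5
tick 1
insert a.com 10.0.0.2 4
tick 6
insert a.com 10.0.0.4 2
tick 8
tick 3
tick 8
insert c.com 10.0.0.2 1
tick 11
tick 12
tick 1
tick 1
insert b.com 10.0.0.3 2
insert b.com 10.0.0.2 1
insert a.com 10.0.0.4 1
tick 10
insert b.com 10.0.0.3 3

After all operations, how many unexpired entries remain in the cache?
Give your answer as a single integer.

Op 1: tick 5 -> clock=5.
Op 2: tick 1 -> clock=6.
Op 3: insert a.com -> 10.0.0.2 (expiry=6+4=10). clock=6
Op 4: tick 6 -> clock=12. purged={a.com}
Op 5: insert a.com -> 10.0.0.4 (expiry=12+2=14). clock=12
Op 6: tick 8 -> clock=20. purged={a.com}
Op 7: tick 3 -> clock=23.
Op 8: tick 8 -> clock=31.
Op 9: insert c.com -> 10.0.0.2 (expiry=31+1=32). clock=31
Op 10: tick 11 -> clock=42. purged={c.com}
Op 11: tick 12 -> clock=54.
Op 12: tick 1 -> clock=55.
Op 13: tick 1 -> clock=56.
Op 14: insert b.com -> 10.0.0.3 (expiry=56+2=58). clock=56
Op 15: insert b.com -> 10.0.0.2 (expiry=56+1=57). clock=56
Op 16: insert a.com -> 10.0.0.4 (expiry=56+1=57). clock=56
Op 17: tick 10 -> clock=66. purged={a.com,b.com}
Op 18: insert b.com -> 10.0.0.3 (expiry=66+3=69). clock=66
Final cache (unexpired): {b.com} -> size=1

Answer: 1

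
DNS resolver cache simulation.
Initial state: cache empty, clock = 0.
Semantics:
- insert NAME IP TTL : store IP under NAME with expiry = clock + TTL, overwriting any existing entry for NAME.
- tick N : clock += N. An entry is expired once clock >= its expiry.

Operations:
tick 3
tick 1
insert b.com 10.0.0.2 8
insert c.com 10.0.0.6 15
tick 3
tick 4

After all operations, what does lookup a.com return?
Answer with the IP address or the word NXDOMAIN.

Answer: NXDOMAIN

Derivation:
Op 1: tick 3 -> clock=3.
Op 2: tick 1 -> clock=4.
Op 3: insert b.com -> 10.0.0.2 (expiry=4+8=12). clock=4
Op 4: insert c.com -> 10.0.0.6 (expiry=4+15=19). clock=4
Op 5: tick 3 -> clock=7.
Op 6: tick 4 -> clock=11.
lookup a.com: not in cache (expired or never inserted)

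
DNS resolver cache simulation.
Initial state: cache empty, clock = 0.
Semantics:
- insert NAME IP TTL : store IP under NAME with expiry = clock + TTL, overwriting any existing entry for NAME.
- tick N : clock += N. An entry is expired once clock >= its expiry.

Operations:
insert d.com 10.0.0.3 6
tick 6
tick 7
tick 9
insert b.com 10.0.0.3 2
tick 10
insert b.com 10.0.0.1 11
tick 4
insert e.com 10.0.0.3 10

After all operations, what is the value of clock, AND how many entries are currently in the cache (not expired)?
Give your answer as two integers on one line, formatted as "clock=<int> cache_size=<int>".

Answer: clock=36 cache_size=2

Derivation:
Op 1: insert d.com -> 10.0.0.3 (expiry=0+6=6). clock=0
Op 2: tick 6 -> clock=6. purged={d.com}
Op 3: tick 7 -> clock=13.
Op 4: tick 9 -> clock=22.
Op 5: insert b.com -> 10.0.0.3 (expiry=22+2=24). clock=22
Op 6: tick 10 -> clock=32. purged={b.com}
Op 7: insert b.com -> 10.0.0.1 (expiry=32+11=43). clock=32
Op 8: tick 4 -> clock=36.
Op 9: insert e.com -> 10.0.0.3 (expiry=36+10=46). clock=36
Final clock = 36
Final cache (unexpired): {b.com,e.com} -> size=2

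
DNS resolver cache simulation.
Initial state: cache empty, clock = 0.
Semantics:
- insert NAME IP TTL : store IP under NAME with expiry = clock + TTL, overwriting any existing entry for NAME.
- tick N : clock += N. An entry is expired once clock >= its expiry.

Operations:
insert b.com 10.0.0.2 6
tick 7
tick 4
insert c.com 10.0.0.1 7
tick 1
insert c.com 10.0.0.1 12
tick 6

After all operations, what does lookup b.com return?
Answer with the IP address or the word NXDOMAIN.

Answer: NXDOMAIN

Derivation:
Op 1: insert b.com -> 10.0.0.2 (expiry=0+6=6). clock=0
Op 2: tick 7 -> clock=7. purged={b.com}
Op 3: tick 4 -> clock=11.
Op 4: insert c.com -> 10.0.0.1 (expiry=11+7=18). clock=11
Op 5: tick 1 -> clock=12.
Op 6: insert c.com -> 10.0.0.1 (expiry=12+12=24). clock=12
Op 7: tick 6 -> clock=18.
lookup b.com: not in cache (expired or never inserted)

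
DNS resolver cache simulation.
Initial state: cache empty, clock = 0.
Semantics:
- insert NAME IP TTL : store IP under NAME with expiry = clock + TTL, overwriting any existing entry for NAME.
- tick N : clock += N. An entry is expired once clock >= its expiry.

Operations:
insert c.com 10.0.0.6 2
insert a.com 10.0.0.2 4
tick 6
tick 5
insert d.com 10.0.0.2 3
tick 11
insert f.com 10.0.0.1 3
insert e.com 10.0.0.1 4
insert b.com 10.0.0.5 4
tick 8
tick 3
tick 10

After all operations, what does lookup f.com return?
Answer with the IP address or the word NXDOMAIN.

Op 1: insert c.com -> 10.0.0.6 (expiry=0+2=2). clock=0
Op 2: insert a.com -> 10.0.0.2 (expiry=0+4=4). clock=0
Op 3: tick 6 -> clock=6. purged={a.com,c.com}
Op 4: tick 5 -> clock=11.
Op 5: insert d.com -> 10.0.0.2 (expiry=11+3=14). clock=11
Op 6: tick 11 -> clock=22. purged={d.com}
Op 7: insert f.com -> 10.0.0.1 (expiry=22+3=25). clock=22
Op 8: insert e.com -> 10.0.0.1 (expiry=22+4=26). clock=22
Op 9: insert b.com -> 10.0.0.5 (expiry=22+4=26). clock=22
Op 10: tick 8 -> clock=30. purged={b.com,e.com,f.com}
Op 11: tick 3 -> clock=33.
Op 12: tick 10 -> clock=43.
lookup f.com: not in cache (expired or never inserted)

Answer: NXDOMAIN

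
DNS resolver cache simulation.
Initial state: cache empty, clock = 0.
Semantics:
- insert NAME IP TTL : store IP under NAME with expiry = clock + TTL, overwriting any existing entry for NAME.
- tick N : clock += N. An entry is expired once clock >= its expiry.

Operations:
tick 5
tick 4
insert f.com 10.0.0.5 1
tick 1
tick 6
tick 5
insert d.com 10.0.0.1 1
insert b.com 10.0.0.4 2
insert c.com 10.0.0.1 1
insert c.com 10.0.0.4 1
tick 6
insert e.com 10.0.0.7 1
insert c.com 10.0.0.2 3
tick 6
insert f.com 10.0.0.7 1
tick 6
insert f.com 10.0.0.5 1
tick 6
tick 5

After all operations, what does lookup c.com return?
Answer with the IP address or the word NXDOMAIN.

Answer: NXDOMAIN

Derivation:
Op 1: tick 5 -> clock=5.
Op 2: tick 4 -> clock=9.
Op 3: insert f.com -> 10.0.0.5 (expiry=9+1=10). clock=9
Op 4: tick 1 -> clock=10. purged={f.com}
Op 5: tick 6 -> clock=16.
Op 6: tick 5 -> clock=21.
Op 7: insert d.com -> 10.0.0.1 (expiry=21+1=22). clock=21
Op 8: insert b.com -> 10.0.0.4 (expiry=21+2=23). clock=21
Op 9: insert c.com -> 10.0.0.1 (expiry=21+1=22). clock=21
Op 10: insert c.com -> 10.0.0.4 (expiry=21+1=22). clock=21
Op 11: tick 6 -> clock=27. purged={b.com,c.com,d.com}
Op 12: insert e.com -> 10.0.0.7 (expiry=27+1=28). clock=27
Op 13: insert c.com -> 10.0.0.2 (expiry=27+3=30). clock=27
Op 14: tick 6 -> clock=33. purged={c.com,e.com}
Op 15: insert f.com -> 10.0.0.7 (expiry=33+1=34). clock=33
Op 16: tick 6 -> clock=39. purged={f.com}
Op 17: insert f.com -> 10.0.0.5 (expiry=39+1=40). clock=39
Op 18: tick 6 -> clock=45. purged={f.com}
Op 19: tick 5 -> clock=50.
lookup c.com: not in cache (expired or never inserted)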